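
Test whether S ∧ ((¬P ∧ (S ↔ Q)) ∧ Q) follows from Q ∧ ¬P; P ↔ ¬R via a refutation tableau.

No

Initial set: {(Q ∧ ¬P); (P ↔ ¬R); ¬(S ∧ ((¬P ∧ (S ↔ Q)) ∧ Q))}.
(Q ∧ ¬P): α-rule — add Q, ¬P.
(P ↔ ¬R): β-rule — branch into P, ¬R  //  ¬P, ¬¬R.
  branch 1 (add P, ¬R):
    × closes — contains both P and ¬P.
  branch 2 (add ¬P, ¬¬R):
    ¬(S ∧ ((¬P ∧ (S ↔ Q)) ∧ Q)): β-rule — branch into ¬S  //  ¬((¬P ∧ (S ↔ Q)) ∧ Q).
      branch 2.1 (add ¬S):
        ○ open, literals {P=F, Q=T, R=T, S=F}.
      branch 2.2 (add ¬((¬P ∧ (S ↔ Q)) ∧ Q)):
        ¬((¬P ∧ (S ↔ Q)) ∧ Q): β-rule — branch into ¬(¬P ∧ (S ↔ Q))  //  ¬Q.
          branch 2.2.1 (add ¬(¬P ∧ (S ↔ Q))):
            ¬(¬P ∧ (S ↔ Q)): β-rule — branch into ¬¬P  //  ¬(S ↔ Q).
              branch 2.2.1.1 (add ¬¬P):
                × closes — contains both P and ¬P.
              branch 2.2.1.2 (add ¬(S ↔ Q)):
                ¬(S ↔ Q): β-rule — branch into S, ¬Q  //  ¬S, Q.
                  branch 2.2.1.2.1 (add S, ¬Q):
                    × closes — contains both Q and ¬Q.
                  branch 2.2.1.2.2 (add ¬S, Q):
                    ○ open, literals {P=F, Q=T, R=T, S=F}.
          branch 2.2.2 (add ¬Q):
            × closes — contains both Q and ¬Q.
4 branches closed, 2 open.
An open branch gives a countermodel: P=F, Q=T, R=T, S=F (unmentioned atoms arbitrary); the premises hold there but the conclusion fails.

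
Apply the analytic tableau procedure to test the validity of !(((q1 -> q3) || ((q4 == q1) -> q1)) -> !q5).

Not valid

Assume the negation and expand:
Initial set: {F !(((q1 -> q3) || ((q4 == q1) -> q1)) -> !q5)}.
F !(((q1 -> q3) || ((q4 == q1) -> q1)) -> !q5): β-rule — branch into F ((q1 -> q3) || ((q4 == q1) -> q1))  //  T !q5.
  branch 1 (add F ((q1 -> q3) || ((q4 == q1) -> q1))):
    F ((q1 -> q3) || ((q4 == q1) -> q1)): α-rule — add F (q1 -> q3), F ((q4 == q1) -> q1).
    F (q1 -> q3): α-rule — add T q1, F q3.
    F ((q4 == q1) -> q1): α-rule — add T (q4 == q1), F q1.
    × closes — contains both q1 and !q1.
  branch 2 (add T !q5):
    ○ open, literals {q5=false}.
1 branch closed, 1 open.
An open branch gives a countermodel: q5=false (unmentioned atoms arbitrary); under it the original formula is false.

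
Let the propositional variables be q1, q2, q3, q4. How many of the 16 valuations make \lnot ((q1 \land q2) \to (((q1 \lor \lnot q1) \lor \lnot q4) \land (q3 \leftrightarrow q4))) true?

2

Initial set: {\lnot ((q1 \land q2) \to (((q1 \lor \lnot q1) \lor \lnot q4) \land (q3 \leftrightarrow q4)))}.
\lnot ((q1 \land q2) \to (((q1 \lor \lnot q1) \lor \lnot q4) \land (q3 \leftrightarrow q4))): α-rule — add (q1 \land q2), \lnot (((q1 \lor \lnot q1) \lor \lnot q4) \land (q3 \leftrightarrow q4)).
(q1 \land q2): α-rule — add q1, q2.
\lnot (((q1 \lor \lnot q1) \lor \lnot q4) \land (q3 \leftrightarrow q4)): β-rule — branch into \lnot ((q1 \lor \lnot q1) \lor \lnot q4)  //  \lnot (q3 \leftrightarrow q4).
  branch 1 (add \lnot ((q1 \lor \lnot q1) \lor \lnot q4)):
    \lnot ((q1 \lor \lnot q1) \lor \lnot q4): α-rule — add \lnot (q1 \lor \lnot q1), \lnot \lnot q4.
    \lnot (q1 \lor \lnot q1): α-rule — add \lnot q1, \lnot \lnot q1.
    × closes — contains both q1 and \lnot q1.
  branch 2 (add \lnot (q3 \leftrightarrow q4)):
    \lnot (q3 \leftrightarrow q4): β-rule — branch into q3, \lnot q4  //  \lnot q3, q4.
      branch 2.1 (add q3, \lnot q4):
        ○ open, literals {q1=true, q2=true, q3=true, q4=false}.
      branch 2.2 (add \lnot q3, q4):
        ○ open, literals {q1=true, q2=true, q3=false, q4=true}.
1 branch closed, 2 open.
Each open branch fixes some atoms; the unmentioned ones are free. Counting distinct full assignments: branch {q1=true, q2=true, q3=true, q4=false} (none free) contributes 1 new; branch {q1=true, q2=true, q3=false, q4=true} (none free) contributes 1 new. Total: 2.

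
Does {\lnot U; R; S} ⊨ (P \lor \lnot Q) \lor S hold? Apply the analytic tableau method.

Yes

Initial set: {\lnot U; R; S; \lnot ((P \lor \lnot Q) \lor S)}.
\lnot ((P \lor \lnot Q) \lor S): α-rule — add \lnot (P \lor \lnot Q), \lnot S.
× closes — contains both S and \lnot S.
All 1 branch closes.
Every branch closed, so the premises entail the conclusion.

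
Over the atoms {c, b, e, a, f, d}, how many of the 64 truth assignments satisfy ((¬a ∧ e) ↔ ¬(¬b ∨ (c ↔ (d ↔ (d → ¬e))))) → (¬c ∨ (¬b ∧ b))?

Initial set: {(((¬a ∧ e) ↔ ¬(¬b ∨ (c ↔ (d ↔ (d → ¬e))))) → (¬c ∨ (¬b ∧ b)))}.
(((¬a ∧ e) ↔ ¬(¬b ∨ (c ↔ (d ↔ (d → ¬e))))) → (¬c ∨ (¬b ∧ b))): β-rule — branch into ¬((¬a ∧ e) ↔ ¬(¬b ∨ (c ↔ (d ↔ (d → ¬e)))))  //  (¬c ∨ (¬b ∧ b)).
  branch 1 (add ¬((¬a ∧ e) ↔ ¬(¬b ∨ (c ↔ (d ↔ (d → ¬e)))))):
    ¬((¬a ∧ e) ↔ ¬(¬b ∨ (c ↔ (d ↔ (d → ¬e))))): β-rule — branch into (¬a ∧ e), ¬¬(¬b ∨ (c ↔ (d ↔ (d → ¬e))))  //  ¬(¬a ∧ e), ¬(¬b ∨ (c ↔ (d ↔ (d → ¬e)))).
      branch 1.1 (add (¬a ∧ e), ¬¬(¬b ∨ (c ↔ (d ↔ (d → ¬e))))):
        (¬a ∧ e): α-rule — add ¬a, e.
        ¬¬(¬b ∨ (c ↔ (d ↔ (d → ¬e)))): β-rule — branch into ¬b  //  (c ↔ (d ↔ (d → ¬e))).
          branch 1.1.1 (add ¬b):
            ○ open, literals {a=0, b=0, e=1}.
          branch 1.1.2 (add (c ↔ (d ↔ (d → ¬e)))):
            (c ↔ (d ↔ (d → ¬e))): β-rule — branch into c, (d ↔ (d → ¬e))  //  ¬c, ¬(d ↔ (d → ¬e)).
              branch 1.1.2.1 (add c, (d ↔ (d → ¬e))):
                (d ↔ (d → ¬e)): β-rule — branch into d, (d → ¬e)  //  ¬d, ¬(d → ¬e).
                  branch 1.1.2.1.1 (add d, (d → ¬e)):
                    (d → ¬e): β-rule — branch into ¬d  //  ¬e.
                      branch 1.1.2.1.1.1 (add ¬d):
                        × closes — contains both d and ¬d.
                      branch 1.1.2.1.1.2 (add ¬e):
                        × closes — contains both e and ¬e.
                  branch 1.1.2.1.2 (add ¬d, ¬(d → ¬e)):
                    ¬(d → ¬e): α-rule — add d, ¬¬e.
                    × closes — contains both d and ¬d.
              branch 1.1.2.2 (add ¬c, ¬(d ↔ (d → ¬e))):
                ¬(d ↔ (d → ¬e)): β-rule — branch into d, ¬(d → ¬e)  //  ¬d, (d → ¬e).
                  branch 1.1.2.2.1 (add d, ¬(d → ¬e)):
                    ¬(d → ¬e): α-rule — add d, ¬¬e.
                    ○ open, literals {a=0, c=0, d=1, e=1}.
                  branch 1.1.2.2.2 (add ¬d, (d → ¬e)):
                    (d → ¬e): β-rule — branch into ¬d  //  ¬e.
                      branch 1.1.2.2.2.1 (add ¬d):
                        ○ open, literals {a=0, c=0, d=0, e=1}.
                      branch 1.1.2.2.2.2 (add ¬e):
                        × closes — contains both e and ¬e.
      branch 1.2 (add ¬(¬a ∧ e), ¬(¬b ∨ (c ↔ (d ↔ (d → ¬e))))):
        ¬(¬b ∨ (c ↔ (d ↔ (d → ¬e)))): α-rule — add ¬¬b, ¬(c ↔ (d ↔ (d → ¬e))).
        ¬(¬a ∧ e): β-rule — branch into ¬¬a  //  ¬e.
          branch 1.2.1 (add ¬¬a):
            ¬(c ↔ (d ↔ (d → ¬e))): β-rule — branch into c, ¬(d ↔ (d → ¬e))  //  ¬c, (d ↔ (d → ¬e)).
              branch 1.2.1.1 (add c, ¬(d ↔ (d → ¬e))):
                ¬(d ↔ (d → ¬e)): β-rule — branch into d, ¬(d → ¬e)  //  ¬d, (d → ¬e).
                  branch 1.2.1.1.1 (add d, ¬(d → ¬e)):
                    ¬(d → ¬e): α-rule — add d, ¬¬e.
                    ○ open, literals {a=1, b=1, c=1, d=1, e=1}.
                  branch 1.2.1.1.2 (add ¬d, (d → ¬e)):
                    (d → ¬e): β-rule — branch into ¬d  //  ¬e.
                      branch 1.2.1.1.2.1 (add ¬d):
                        ○ open, literals {a=1, b=1, c=1, d=0}.
                      branch 1.2.1.1.2.2 (add ¬e):
                        ○ open, literals {a=1, b=1, c=1, d=0, e=0}.
              branch 1.2.1.2 (add ¬c, (d ↔ (d → ¬e))):
                (d ↔ (d → ¬e)): β-rule — branch into d, (d → ¬e)  //  ¬d, ¬(d → ¬e).
                  branch 1.2.1.2.1 (add d, (d → ¬e)):
                    (d → ¬e): β-rule — branch into ¬d  //  ¬e.
                      branch 1.2.1.2.1.1 (add ¬d):
                        × closes — contains both d and ¬d.
                      branch 1.2.1.2.1.2 (add ¬e):
                        ○ open, literals {a=1, b=1, c=0, d=1, e=0}.
                  branch 1.2.1.2.2 (add ¬d, ¬(d → ¬e)):
                    ¬(d → ¬e): α-rule — add d, ¬¬e.
                    × closes — contains both d and ¬d.
          branch 1.2.2 (add ¬e):
            ¬(c ↔ (d ↔ (d → ¬e))): β-rule — branch into c, ¬(d ↔ (d → ¬e))  //  ¬c, (d ↔ (d → ¬e)).
              branch 1.2.2.1 (add c, ¬(d ↔ (d → ¬e))):
                ¬(d ↔ (d → ¬e)): β-rule — branch into d, ¬(d → ¬e)  //  ¬d, (d → ¬e).
                  branch 1.2.2.1.1 (add d, ¬(d → ¬e)):
                    ¬(d → ¬e): α-rule — add d, ¬¬e.
                    × closes — contains both e and ¬e.
                  branch 1.2.2.1.2 (add ¬d, (d → ¬e)):
                    (d → ¬e): β-rule — branch into ¬d  //  ¬e.
                      branch 1.2.2.1.2.1 (add ¬d):
                        ○ open, literals {b=1, c=1, d=0, e=0}.
                      branch 1.2.2.1.2.2 (add ¬e):
                        ○ open, literals {b=1, c=1, d=0, e=0}.
              branch 1.2.2.2 (add ¬c, (d ↔ (d → ¬e))):
                (d ↔ (d → ¬e)): β-rule — branch into d, (d → ¬e)  //  ¬d, ¬(d → ¬e).
                  branch 1.2.2.2.1 (add d, (d → ¬e)):
                    (d → ¬e): β-rule — branch into ¬d  //  ¬e.
                      branch 1.2.2.2.1.1 (add ¬d):
                        × closes — contains both d and ¬d.
                      branch 1.2.2.2.1.2 (add ¬e):
                        ○ open, literals {b=1, c=0, d=1, e=0}.
                  branch 1.2.2.2.2 (add ¬d, ¬(d → ¬e)):
                    ¬(d → ¬e): α-rule — add d, ¬¬e.
                    × closes — contains both d and ¬d.
  branch 2 (add (¬c ∨ (¬b ∧ b))):
    (¬c ∨ (¬b ∧ b)): β-rule — branch into ¬c  //  (¬b ∧ b).
      branch 2.1 (add ¬c):
        ○ open, literals {c=0}.
      branch 2.2 (add (¬b ∧ b)):
        (¬b ∧ b): α-rule — add ¬b, b.
        × closes — contains both b and ¬b.
10 branches closed, 11 open.
Each open branch fixes some atoms; the unmentioned ones are free. Counting distinct full assignments: branch {a=0, b=0, e=1} (c, f, d) contributes 8 new; branch {a=0, c=0, d=1, e=1} (b, f) contributes 2 new; branch {a=0, c=0, d=0, e=1} (b, f) contributes 2 new; branch {a=1, b=1, c=1, d=1, e=1} (f) contributes 2 new; branch {a=1, b=1, c=1, d=0} (e, f) contributes 4 new; branch {a=1, b=1, c=1, d=0, e=0} (f) contributes 0 new; branch {a=1, b=1, c=0, d=1, e=0} (f) contributes 2 new; branch {b=1, c=1, d=0, e=0} (a, f) contributes 2 new; branch {b=1, c=1, d=0, e=0} (a, f) contributes 0 new; branch {b=1, c=0, d=1, e=0} (a, f) contributes 2 new; branch {c=0} (b, e, a, f, d) contributes 20 new. Total: 44.

44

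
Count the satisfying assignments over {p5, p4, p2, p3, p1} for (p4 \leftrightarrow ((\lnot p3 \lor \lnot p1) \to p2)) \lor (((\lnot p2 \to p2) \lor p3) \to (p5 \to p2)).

Initial set: {((p4 \leftrightarrow ((\lnot p3 \lor \lnot p1) \to p2)) \lor (((\lnot p2 \to p2) \lor p3) \to (p5 \to p2)))}.
((p4 \leftrightarrow ((\lnot p3 \lor \lnot p1) \to p2)) \lor (((\lnot p2 \to p2) \lor p3) \to (p5 \to p2))): β-rule — branch into (p4 \leftrightarrow ((\lnot p3 \lor \lnot p1) \to p2))  //  (((\lnot p2 \to p2) \lor p3) \to (p5 \to p2)).
  branch 1 (add (p4 \leftrightarrow ((\lnot p3 \lor \lnot p1) \to p2))):
    (p4 \leftrightarrow ((\lnot p3 \lor \lnot p1) \to p2)): β-rule — branch into p4, ((\lnot p3 \lor \lnot p1) \to p2)  //  \lnot p4, \lnot ((\lnot p3 \lor \lnot p1) \to p2).
      branch 1.1 (add p4, ((\lnot p3 \lor \lnot p1) \to p2)):
        ((\lnot p3 \lor \lnot p1) \to p2): β-rule — branch into \lnot (\lnot p3 \lor \lnot p1)  //  p2.
          branch 1.1.1 (add \lnot (\lnot p3 \lor \lnot p1)):
            \lnot (\lnot p3 \lor \lnot p1): α-rule — add \lnot \lnot p3, \lnot \lnot p1.
            ○ open, literals {p1=true, p3=true, p4=true}.
          branch 1.1.2 (add p2):
            ○ open, literals {p2=true, p4=true}.
      branch 1.2 (add \lnot p4, \lnot ((\lnot p3 \lor \lnot p1) \to p2)):
        \lnot ((\lnot p3 \lor \lnot p1) \to p2): α-rule — add (\lnot p3 \lor \lnot p1), \lnot p2.
        (\lnot p3 \lor \lnot p1): β-rule — branch into \lnot p3  //  \lnot p1.
          branch 1.2.1 (add \lnot p3):
            ○ open, literals {p2=false, p3=false, p4=false}.
          branch 1.2.2 (add \lnot p1):
            ○ open, literals {p1=false, p2=false, p4=false}.
  branch 2 (add (((\lnot p2 \to p2) \lor p3) \to (p5 \to p2))):
    (((\lnot p2 \to p2) \lor p3) \to (p5 \to p2)): β-rule — branch into \lnot ((\lnot p2 \to p2) \lor p3)  //  (p5 \to p2).
      branch 2.1 (add \lnot ((\lnot p2 \to p2) \lor p3)):
        \lnot ((\lnot p2 \to p2) \lor p3): α-rule — add \lnot (\lnot p2 \to p2), \lnot p3.
        \lnot (\lnot p2 \to p2): α-rule — add \lnot p2, \lnot p2.
        ○ open, literals {p2=false, p3=false}.
      branch 2.2 (add (p5 \to p2)):
        (p5 \to p2): β-rule — branch into \lnot p5  //  p2.
          branch 2.2.1 (add \lnot p5):
            ○ open, literals {p5=false}.
          branch 2.2.2 (add p2):
            ○ open, literals {p2=true}.
0 branches closed, 7 open.
Each open branch fixes some atoms; the unmentioned ones are free. Counting distinct full assignments: branch {p1=true, p3=true, p4=true} (p5, p2) contributes 4 new; branch {p2=true, p4=true} (p5, p3, p1) contributes 6 new; branch {p2=false, p3=false, p4=false} (p5, p1) contributes 4 new; branch {p1=false, p2=false, p4=false} (p5, p3) contributes 2 new; branch {p2=false, p3=false} (p5, p4, p1) contributes 4 new; branch {p5=false} (p4, p2, p3, p1) contributes 6 new; branch {p2=true} (p5, p4, p3, p1) contributes 4 new. Total: 30.

30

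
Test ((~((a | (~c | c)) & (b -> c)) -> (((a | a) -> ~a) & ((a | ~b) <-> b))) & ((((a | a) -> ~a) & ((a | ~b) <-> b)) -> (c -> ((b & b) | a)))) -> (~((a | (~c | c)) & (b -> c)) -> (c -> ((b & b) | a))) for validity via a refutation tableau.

Valid

Assume the negation and expand:
Initial set: {~(((~((a | (~c | c)) & (b -> c)) -> (((a | a) -> ~a) & ((a | ~b) <-> b))) & ((((a | a) -> ~a) & ((a | ~b) <-> b)) -> (c -> ((b & b) | a)))) -> (~((a | (~c | c)) & (b -> c)) -> (c -> ((b & b) | a))))}.
~(((~((a | (~c | c)) & (b -> c)) -> (((a | a) -> ~a) & ((a | ~b) <-> b))) & ((((a | a) -> ~a) & ((a | ~b) <-> b)) -> (c -> ((b & b) | a)))) -> (~((a | (~c | c)) & (b -> c)) -> (c -> ((b & b) | a)))): α-rule — add ((~((a | (~c | c)) & (b -> c)) -> (((a | a) -> ~a) & ((a | ~b) <-> b))) & ((((a | a) -> ~a) & ((a | ~b) <-> b)) -> (c -> ((b & b) | a)))), ~(~((a | (~c | c)) & (b -> c)) -> (c -> ((b & b) | a))).
((~((a | (~c | c)) & (b -> c)) -> (((a | a) -> ~a) & ((a | ~b) <-> b))) & ((((a | a) -> ~a) & ((a | ~b) <-> b)) -> (c -> ((b & b) | a)))): α-rule — add (~((a | (~c | c)) & (b -> c)) -> (((a | a) -> ~a) & ((a | ~b) <-> b))), ((((a | a) -> ~a) & ((a | ~b) <-> b)) -> (c -> ((b & b) | a))).
~(~((a | (~c | c)) & (b -> c)) -> (c -> ((b & b) | a))): α-rule — add ~((a | (~c | c)) & (b -> c)), ~(c -> ((b & b) | a)).
~(c -> ((b & b) | a)): α-rule — add c, ~((b & b) | a).
~((b & b) | a): α-rule — add ~(b & b), ~a.
(~((a | (~c | c)) & (b -> c)) -> (((a | a) -> ~a) & ((a | ~b) <-> b))): β-rule — branch into ~~((a | (~c | c)) & (b -> c))  //  (((a | a) -> ~a) & ((a | ~b) <-> b)).
  branch 1 (add ~~((a | (~c | c)) & (b -> c))):
    ~~((a | (~c | c)) & (b -> c)): α-rule — add (a | (~c | c)), (b -> c).
    ((((a | a) -> ~a) & ((a | ~b) <-> b)) -> (c -> ((b & b) | a))): β-rule — branch into ~(((a | a) -> ~a) & ((a | ~b) <-> b))  //  (c -> ((b & b) | a)).
      branch 1.1 (add ~(((a | a) -> ~a) & ((a | ~b) <-> b))):
        ~((a | (~c | c)) & (b -> c)): β-rule — branch into ~(a | (~c | c))  //  ~(b -> c).
          branch 1.1.1 (add ~(a | (~c | c))):
            ~(a | (~c | c)): α-rule — add ~a, ~(~c | c).
            ~(~c | c): α-rule — add ~~c, ~c.
            × closes — contains both c and ~c.
          branch 1.1.2 (add ~(b -> c)):
            ~(b -> c): α-rule — add b, ~c.
            × closes — contains both c and ~c.
      branch 1.2 (add (c -> ((b & b) | a))):
        ~((a | (~c | c)) & (b -> c)): β-rule — branch into ~(a | (~c | c))  //  ~(b -> c).
          branch 1.2.1 (add ~(a | (~c | c))):
            ~(a | (~c | c)): α-rule — add ~a, ~(~c | c).
            ~(~c | c): α-rule — add ~~c, ~c.
            × closes — contains both c and ~c.
          branch 1.2.2 (add ~(b -> c)):
            ~(b -> c): α-rule — add b, ~c.
            × closes — contains both c and ~c.
  branch 2 (add (((a | a) -> ~a) & ((a | ~b) <-> b))):
    (((a | a) -> ~a) & ((a | ~b) <-> b)): α-rule — add ((a | a) -> ~a), ((a | ~b) <-> b).
    ((((a | a) -> ~a) & ((a | ~b) <-> b)) -> (c -> ((b & b) | a))): β-rule — branch into ~(((a | a) -> ~a) & ((a | ~b) <-> b))  //  (c -> ((b & b) | a)).
      branch 2.1 (add ~(((a | a) -> ~a) & ((a | ~b) <-> b))):
        ~((a | (~c | c)) & (b -> c)): β-rule — branch into ~(a | (~c | c))  //  ~(b -> c).
          branch 2.1.1 (add ~(a | (~c | c))):
            ~(a | (~c | c)): α-rule — add ~a, ~(~c | c).
            ~(~c | c): α-rule — add ~~c, ~c.
            × closes — contains both c and ~c.
          branch 2.1.2 (add ~(b -> c)):
            ~(b -> c): α-rule — add b, ~c.
            × closes — contains both c and ~c.
      branch 2.2 (add (c -> ((b & b) | a))):
        ~((a | (~c | c)) & (b -> c)): β-rule — branch into ~(a | (~c | c))  //  ~(b -> c).
          branch 2.2.1 (add ~(a | (~c | c))):
            ~(a | (~c | c)): α-rule — add ~a, ~(~c | c).
            ~(~c | c): α-rule — add ~~c, ~c.
            × closes — contains both c and ~c.
          branch 2.2.2 (add ~(b -> c)):
            ~(b -> c): α-rule — add b, ~c.
            × closes — contains both c and ~c.
All 8 branches close.
Every branch closed, so the negation is unsatisfiable and the formula is valid.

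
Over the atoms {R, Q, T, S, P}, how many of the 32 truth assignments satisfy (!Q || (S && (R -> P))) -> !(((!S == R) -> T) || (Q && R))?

Initial set: {((!Q || (S && (R -> P))) -> !(((!S == R) -> T) || (Q && R)))}.
((!Q || (S && (R -> P))) -> !(((!S == R) -> T) || (Q && R))): β-rule — branch into !(!Q || (S && (R -> P)))  //  !(((!S == R) -> T) || (Q && R)).
  branch 1 (add !(!Q || (S && (R -> P)))):
    !(!Q || (S && (R -> P))): α-rule — add !!Q, !(S && (R -> P)).
    !(S && (R -> P)): β-rule — branch into !S  //  !(R -> P).
      branch 1.1 (add !S):
        ○ open, literals {Q=1, S=0}.
      branch 1.2 (add !(R -> P)):
        !(R -> P): α-rule — add R, !P.
        ○ open, literals {P=0, Q=1, R=1}.
  branch 2 (add !(((!S == R) -> T) || (Q && R))):
    !(((!S == R) -> T) || (Q && R)): α-rule — add !((!S == R) -> T), !(Q && R).
    !((!S == R) -> T): α-rule — add (!S == R), !T.
    !(Q && R): β-rule — branch into !Q  //  !R.
      branch 2.1 (add !Q):
        (!S == R): β-rule — branch into !S, R  //  !!S, !R.
          branch 2.1.1 (add !S, R):
            ○ open, literals {Q=0, R=1, S=0, T=0}.
          branch 2.1.2 (add !!S, !R):
            ○ open, literals {Q=0, R=0, S=1, T=0}.
      branch 2.2 (add !R):
        (!S == R): β-rule — branch into !S, R  //  !!S, !R.
          branch 2.2.1 (add !S, R):
            × closes — contains both R and !R.
          branch 2.2.2 (add !!S, !R):
            ○ open, literals {R=0, S=1, T=0}.
1 branch closed, 5 open.
Each open branch fixes some atoms; the unmentioned ones are free. Counting distinct full assignments: branch {Q=1, S=0} (R, T, P) contributes 8 new; branch {P=0, Q=1, R=1} (T, S) contributes 2 new; branch {Q=0, R=1, S=0, T=0} (P) contributes 2 new; branch {Q=0, R=0, S=1, T=0} (P) contributes 2 new; branch {R=0, S=1, T=0} (Q, P) contributes 2 new. Total: 16.

16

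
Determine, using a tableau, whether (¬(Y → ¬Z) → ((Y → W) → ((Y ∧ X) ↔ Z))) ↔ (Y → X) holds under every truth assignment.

Assume the negation and expand:
Initial set: {¬((¬(Y → ¬Z) → ((Y → W) → ((Y ∧ X) ↔ Z))) ↔ (Y → X))}.
¬((¬(Y → ¬Z) → ((Y → W) → ((Y ∧ X) ↔ Z))) ↔ (Y → X)): β-rule — branch into (¬(Y → ¬Z) → ((Y → W) → ((Y ∧ X) ↔ Z))), ¬(Y → X)  //  ¬(¬(Y → ¬Z) → ((Y → W) → ((Y ∧ X) ↔ Z))), (Y → X).
  branch 1 (add (¬(Y → ¬Z) → ((Y → W) → ((Y ∧ X) ↔ Z))), ¬(Y → X)):
    ¬(Y → X): α-rule — add Y, ¬X.
    (¬(Y → ¬Z) → ((Y → W) → ((Y ∧ X) ↔ Z))): β-rule — branch into ¬¬(Y → ¬Z)  //  ((Y → W) → ((Y ∧ X) ↔ Z)).
      branch 1.1 (add ¬¬(Y → ¬Z)):
        ¬¬(Y → ¬Z): β-rule — branch into ¬Y  //  ¬Z.
          branch 1.1.1 (add ¬Y):
            × closes — contains both Y and ¬Y.
          branch 1.1.2 (add ¬Z):
            ○ open, literals {X=false, Y=true, Z=false}.
      branch 1.2 (add ((Y → W) → ((Y ∧ X) ↔ Z))):
        ((Y → W) → ((Y ∧ X) ↔ Z)): β-rule — branch into ¬(Y → W)  //  ((Y ∧ X) ↔ Z).
          branch 1.2.1 (add ¬(Y → W)):
            ¬(Y → W): α-rule — add Y, ¬W.
            ○ open, literals {W=false, X=false, Y=true}.
          branch 1.2.2 (add ((Y ∧ X) ↔ Z)):
            ((Y ∧ X) ↔ Z): β-rule — branch into (Y ∧ X), Z  //  ¬(Y ∧ X), ¬Z.
              branch 1.2.2.1 (add (Y ∧ X), Z):
                (Y ∧ X): α-rule — add Y, X.
                × closes — contains both X and ¬X.
              branch 1.2.2.2 (add ¬(Y ∧ X), ¬Z):
                ¬(Y ∧ X): β-rule — branch into ¬Y  //  ¬X.
                  branch 1.2.2.2.1 (add ¬Y):
                    × closes — contains both Y and ¬Y.
                  branch 1.2.2.2.2 (add ¬X):
                    ○ open, literals {X=false, Y=true, Z=false}.
  branch 2 (add ¬(¬(Y → ¬Z) → ((Y → W) → ((Y ∧ X) ↔ Z))), (Y → X)):
    ¬(¬(Y → ¬Z) → ((Y → W) → ((Y ∧ X) ↔ Z))): α-rule — add ¬(Y → ¬Z), ¬((Y → W) → ((Y ∧ X) ↔ Z)).
    ¬(Y → ¬Z): α-rule — add Y, ¬¬Z.
    ¬((Y → W) → ((Y ∧ X) ↔ Z)): α-rule — add (Y → W), ¬((Y ∧ X) ↔ Z).
    (Y → X): β-rule — branch into ¬Y  //  X.
      branch 2.1 (add ¬Y):
        × closes — contains both Y and ¬Y.
      branch 2.2 (add X):
        (Y → W): β-rule — branch into ¬Y  //  W.
          branch 2.2.1 (add ¬Y):
            × closes — contains both Y and ¬Y.
          branch 2.2.2 (add W):
            ¬((Y ∧ X) ↔ Z): β-rule — branch into (Y ∧ X), ¬Z  //  ¬(Y ∧ X), Z.
              branch 2.2.2.1 (add (Y ∧ X), ¬Z):
                × closes — contains both Z and ¬Z.
              branch 2.2.2.2 (add ¬(Y ∧ X), Z):
                ¬(Y ∧ X): β-rule — branch into ¬Y  //  ¬X.
                  branch 2.2.2.2.1 (add ¬Y):
                    × closes — contains both Y and ¬Y.
                  branch 2.2.2.2.2 (add ¬X):
                    × closes — contains both X and ¬X.
8 branches closed, 3 open.
An open branch gives a countermodel: X=false, Y=true, Z=false (unmentioned atoms arbitrary); under it the original formula is false.

Not valid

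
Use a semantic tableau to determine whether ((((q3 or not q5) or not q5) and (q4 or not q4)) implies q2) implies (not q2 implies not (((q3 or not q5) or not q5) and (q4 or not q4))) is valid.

Valid

Assume the negation and expand:
Initial set: {not (((((q3 or not q5) or not q5) and (q4 or not q4)) implies q2) implies (not q2 implies not (((q3 or not q5) or not q5) and (q4 or not q4))))}.
not (((((q3 or not q5) or not q5) and (q4 or not q4)) implies q2) implies (not q2 implies not (((q3 or not q5) or not q5) and (q4 or not q4)))): α-rule — add ((((q3 or not q5) or not q5) and (q4 or not q4)) implies q2), not (not q2 implies not (((q3 or not q5) or not q5) and (q4 or not q4))).
not (not q2 implies not (((q3 or not q5) or not q5) and (q4 or not q4))): α-rule — add not q2, not not (((q3 or not q5) or not q5) and (q4 or not q4)).
not not (((q3 or not q5) or not q5) and (q4 or not q4)): α-rule — add ((q3 or not q5) or not q5), (q4 or not q4).
((((q3 or not q5) or not q5) and (q4 or not q4)) implies q2): β-rule — branch into not (((q3 or not q5) or not q5) and (q4 or not q4))  //  q2.
  branch 1 (add not (((q3 or not q5) or not q5) and (q4 or not q4))):
    ((q3 or not q5) or not q5): β-rule — branch into (q3 or not q5)  //  not q5.
      branch 1.1 (add (q3 or not q5)):
        (q4 or not q4): β-rule — branch into q4  //  not q4.
          branch 1.1.1 (add q4):
            not (((q3 or not q5) or not q5) and (q4 or not q4)): β-rule — branch into not ((q3 or not q5) or not q5)  //  not (q4 or not q4).
              branch 1.1.1.1 (add not ((q3 or not q5) or not q5)):
                not ((q3 or not q5) or not q5): α-rule — add not (q3 or not q5), not not q5.
                not (q3 or not q5): α-rule — add not q3, not not q5.
                (q3 or not q5): β-rule — branch into q3  //  not q5.
                  branch 1.1.1.1.1 (add q3):
                    × closes — contains both q3 and not q3.
                  branch 1.1.1.1.2 (add not q5):
                    × closes — contains both q5 and not q5.
              branch 1.1.1.2 (add not (q4 or not q4)):
                not (q4 or not q4): α-rule — add not q4, not not q4.
                × closes — contains both q4 and not q4.
          branch 1.1.2 (add not q4):
            not (((q3 or not q5) or not q5) and (q4 or not q4)): β-rule — branch into not ((q3 or not q5) or not q5)  //  not (q4 or not q4).
              branch 1.1.2.1 (add not ((q3 or not q5) or not q5)):
                not ((q3 or not q5) or not q5): α-rule — add not (q3 or not q5), not not q5.
                not (q3 or not q5): α-rule — add not q3, not not q5.
                (q3 or not q5): β-rule — branch into q3  //  not q5.
                  branch 1.1.2.1.1 (add q3):
                    × closes — contains both q3 and not q3.
                  branch 1.1.2.1.2 (add not q5):
                    × closes — contains both q5 and not q5.
              branch 1.1.2.2 (add not (q4 or not q4)):
                not (q4 or not q4): α-rule — add not q4, not not q4.
                × closes — contains both q4 and not q4.
      branch 1.2 (add not q5):
        (q4 or not q4): β-rule — branch into q4  //  not q4.
          branch 1.2.1 (add q4):
            not (((q3 or not q5) or not q5) and (q4 or not q4)): β-rule — branch into not ((q3 or not q5) or not q5)  //  not (q4 or not q4).
              branch 1.2.1.1 (add not ((q3 or not q5) or not q5)):
                not ((q3 or not q5) or not q5): α-rule — add not (q3 or not q5), not not q5.
                × closes — contains both q5 and not q5.
              branch 1.2.1.2 (add not (q4 or not q4)):
                not (q4 or not q4): α-rule — add not q4, not not q4.
                × closes — contains both q4 and not q4.
          branch 1.2.2 (add not q4):
            not (((q3 or not q5) or not q5) and (q4 or not q4)): β-rule — branch into not ((q3 or not q5) or not q5)  //  not (q4 or not q4).
              branch 1.2.2.1 (add not ((q3 or not q5) or not q5)):
                not ((q3 or not q5) or not q5): α-rule — add not (q3 or not q5), not not q5.
                × closes — contains both q5 and not q5.
              branch 1.2.2.2 (add not (q4 or not q4)):
                not (q4 or not q4): α-rule — add not q4, not not q4.
                × closes — contains both q4 and not q4.
  branch 2 (add q2):
    × closes — contains both q2 and not q2.
All 11 branches close.
Every branch closed, so the negation is unsatisfiable and the formula is valid.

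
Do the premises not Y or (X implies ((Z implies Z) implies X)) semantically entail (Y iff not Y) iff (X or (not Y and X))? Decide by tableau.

No

Initial set: {T (not Y or (X implies ((Z implies Z) implies X))); F ((Y iff not Y) iff (X or (not Y and X)))}.
T (not Y or (X implies ((Z implies Z) implies X))): β-rule — branch into T not Y  //  T (X implies ((Z implies Z) implies X)).
  branch 1 (add T not Y):
    F ((Y iff not Y) iff (X or (not Y and X))): β-rule — branch into T (Y iff not Y), F (X or (not Y and X))  //  F (Y iff not Y), T (X or (not Y and X)).
      branch 1.1 (add T (Y iff not Y), F (X or (not Y and X))):
        F (X or (not Y and X)): α-rule — add F X, F (not Y and X).
        T (Y iff not Y): β-rule — branch into T Y, T not Y  //  F Y, F not Y.
          branch 1.1.1 (add T Y, T not Y):
            × closes — contains both Y and not Y.
          branch 1.1.2 (add F Y, F not Y):
            × closes — contains both Y and not Y.
      branch 1.2 (add F (Y iff not Y), T (X or (not Y and X))):
        F (Y iff not Y): β-rule — branch into T Y, F not Y  //  F Y, T not Y.
          branch 1.2.1 (add T Y, F not Y):
            × closes — contains both Y and not Y.
          branch 1.2.2 (add F Y, T not Y):
            T (X or (not Y and X)): β-rule — branch into T X  //  T (not Y and X).
              branch 1.2.2.1 (add T X):
                ○ open, literals {X=T, Y=F}.
              branch 1.2.2.2 (add T (not Y and X)):
                T (not Y and X): α-rule — add T not Y, T X.
                ○ open, literals {X=T, Y=F}.
  branch 2 (add T (X implies ((Z implies Z) implies X))):
    F ((Y iff not Y) iff (X or (not Y and X))): β-rule — branch into T (Y iff not Y), F (X or (not Y and X))  //  F (Y iff not Y), T (X or (not Y and X)).
      branch 2.1 (add T (Y iff not Y), F (X or (not Y and X))):
        F (X or (not Y and X)): α-rule — add F X, F (not Y and X).
        T (X implies ((Z implies Z) implies X)): β-rule — branch into F X  //  T ((Z implies Z) implies X).
          branch 2.1.1 (add F X):
            T (Y iff not Y): β-rule — branch into T Y, T not Y  //  F Y, F not Y.
              branch 2.1.1.1 (add T Y, T not Y):
                × closes — contains both Y and not Y.
              branch 2.1.1.2 (add F Y, F not Y):
                × closes — contains both Y and not Y.
          branch 2.1.2 (add T ((Z implies Z) implies X)):
            T (Y iff not Y): β-rule — branch into T Y, T not Y  //  F Y, F not Y.
              branch 2.1.2.1 (add T Y, T not Y):
                × closes — contains both Y and not Y.
              branch 2.1.2.2 (add F Y, F not Y):
                × closes — contains both Y and not Y.
      branch 2.2 (add F (Y iff not Y), T (X or (not Y and X))):
        T (X implies ((Z implies Z) implies X)): β-rule — branch into F X  //  T ((Z implies Z) implies X).
          branch 2.2.1 (add F X):
            F (Y iff not Y): β-rule — branch into T Y, F not Y  //  F Y, T not Y.
              branch 2.2.1.1 (add T Y, F not Y):
                T (X or (not Y and X)): β-rule — branch into T X  //  T (not Y and X).
                  branch 2.2.1.1.1 (add T X):
                    × closes — contains both X and not X.
                  branch 2.2.1.1.2 (add T (not Y and X)):
                    T (not Y and X): α-rule — add T not Y, T X.
                    × closes — contains both Y and not Y.
              branch 2.2.1.2 (add F Y, T not Y):
                T (X or (not Y and X)): β-rule — branch into T X  //  T (not Y and X).
                  branch 2.2.1.2.1 (add T X):
                    × closes — contains both X and not X.
                  branch 2.2.1.2.2 (add T (not Y and X)):
                    T (not Y and X): α-rule — add T not Y, T X.
                    × closes — contains both X and not X.
          branch 2.2.2 (add T ((Z implies Z) implies X)):
            F (Y iff not Y): β-rule — branch into T Y, F not Y  //  F Y, T not Y.
              branch 2.2.2.1 (add T Y, F not Y):
                T (X or (not Y and X)): β-rule — branch into T X  //  T (not Y and X).
                  branch 2.2.2.1.1 (add T X):
                    T ((Z implies Z) implies X): β-rule — branch into F (Z implies Z)  //  T X.
                      branch 2.2.2.1.1.1 (add F (Z implies Z)):
                        F (Z implies Z): α-rule — add T Z, F Z.
                        × closes — contains both Z and not Z.
                      branch 2.2.2.1.1.2 (add T X):
                        ○ open, literals {X=T, Y=T}.
                  branch 2.2.2.1.2 (add T (not Y and X)):
                    T (not Y and X): α-rule — add T not Y, T X.
                    × closes — contains both Y and not Y.
              branch 2.2.2.2 (add F Y, T not Y):
                T (X or (not Y and X)): β-rule — branch into T X  //  T (not Y and X).
                  branch 2.2.2.2.1 (add T X):
                    T ((Z implies Z) implies X): β-rule — branch into F (Z implies Z)  //  T X.
                      branch 2.2.2.2.1.1 (add F (Z implies Z)):
                        F (Z implies Z): α-rule — add T Z, F Z.
                        × closes — contains both Z and not Z.
                      branch 2.2.2.2.1.2 (add T X):
                        ○ open, literals {X=T, Y=F}.
                  branch 2.2.2.2.2 (add T (not Y and X)):
                    T (not Y and X): α-rule — add T not Y, T X.
                    T ((Z implies Z) implies X): β-rule — branch into F (Z implies Z)  //  T X.
                      branch 2.2.2.2.2.1 (add F (Z implies Z)):
                        F (Z implies Z): α-rule — add T Z, F Z.
                        × closes — contains both Z and not Z.
                      branch 2.2.2.2.2.2 (add T X):
                        ○ open, literals {X=T, Y=F}.
15 branches closed, 5 open.
An open branch gives a countermodel: X=T, Y=F (unmentioned atoms arbitrary); the premises hold there but the conclusion fails.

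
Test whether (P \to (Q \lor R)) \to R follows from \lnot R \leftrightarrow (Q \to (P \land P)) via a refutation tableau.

Initial set: {(\lnot R \leftrightarrow (Q \to (P \land P))); \lnot ((P \to (Q \lor R)) \to R)}.
\lnot ((P \to (Q \lor R)) \to R): α-rule — add (P \to (Q \lor R)), \lnot R.
(\lnot R \leftrightarrow (Q \to (P \land P))): β-rule — branch into \lnot R, (Q \to (P \land P))  //  \lnot \lnot R, \lnot (Q \to (P \land P)).
  branch 1 (add \lnot R, (Q \to (P \land P))):
    (P \to (Q \lor R)): β-rule — branch into \lnot P  //  (Q \lor R).
      branch 1.1 (add \lnot P):
        (Q \to (P \land P)): β-rule — branch into \lnot Q  //  (P \land P).
          branch 1.1.1 (add \lnot Q):
            ○ open, literals {P=false, Q=false, R=false}.
          branch 1.1.2 (add (P \land P)):
            (P \land P): α-rule — add P, P.
            × closes — contains both P and \lnot P.
      branch 1.2 (add (Q \lor R)):
        (Q \to (P \land P)): β-rule — branch into \lnot Q  //  (P \land P).
          branch 1.2.1 (add \lnot Q):
            (Q \lor R): β-rule — branch into Q  //  R.
              branch 1.2.1.1 (add Q):
                × closes — contains both Q and \lnot Q.
              branch 1.2.1.2 (add R):
                × closes — contains both R and \lnot R.
          branch 1.2.2 (add (P \land P)):
            (P \land P): α-rule — add P, P.
            (Q \lor R): β-rule — branch into Q  //  R.
              branch 1.2.2.1 (add Q):
                ○ open, literals {P=true, Q=true, R=false}.
              branch 1.2.2.2 (add R):
                × closes — contains both R and \lnot R.
  branch 2 (add \lnot \lnot R, \lnot (Q \to (P \land P))):
    × closes — contains both R and \lnot R.
5 branches closed, 2 open.
An open branch gives a countermodel: P=false, Q=false, R=false (unmentioned atoms arbitrary); the premises hold there but the conclusion fails.

No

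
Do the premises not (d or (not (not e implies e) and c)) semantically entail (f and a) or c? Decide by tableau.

Initial set: {not (d or (not (not e implies e) and c)); not ((f and a) or c)}.
not (d or (not (not e implies e) and c)): α-rule — add not d, not (not (not e implies e) and c).
not ((f and a) or c): α-rule — add not (f and a), not c.
not (not (not e implies e) and c): β-rule — branch into not not (not e implies e)  //  not c.
  branch 1 (add not not (not e implies e)):
    not (f and a): β-rule — branch into not f  //  not a.
      branch 1.1 (add not f):
        not not (not e implies e): β-rule — branch into not not e  //  e.
          branch 1.1.1 (add not not e):
            ○ open, literals {c=F, d=F, e=T, f=F}.
          branch 1.1.2 (add e):
            ○ open, literals {c=F, d=F, e=T, f=F}.
      branch 1.2 (add not a):
        not not (not e implies e): β-rule — branch into not not e  //  e.
          branch 1.2.1 (add not not e):
            ○ open, literals {a=F, c=F, d=F, e=T}.
          branch 1.2.2 (add e):
            ○ open, literals {a=F, c=F, d=F, e=T}.
  branch 2 (add not c):
    not (f and a): β-rule — branch into not f  //  not a.
      branch 2.1 (add not f):
        ○ open, literals {c=F, d=F, f=F}.
      branch 2.2 (add not a):
        ○ open, literals {a=F, c=F, d=F}.
0 branches closed, 6 open.
An open branch gives a countermodel: c=F, d=F, e=T, f=F (unmentioned atoms arbitrary); the premises hold there but the conclusion fails.

No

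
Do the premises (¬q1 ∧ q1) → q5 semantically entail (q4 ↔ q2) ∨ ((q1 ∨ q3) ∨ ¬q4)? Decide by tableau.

No

Initial set: {((¬q1 ∧ q1) → q5); ¬((q4 ↔ q2) ∨ ((q1 ∨ q3) ∨ ¬q4))}.
¬((q4 ↔ q2) ∨ ((q1 ∨ q3) ∨ ¬q4)): α-rule — add ¬(q4 ↔ q2), ¬((q1 ∨ q3) ∨ ¬q4).
¬((q1 ∨ q3) ∨ ¬q4): α-rule — add ¬(q1 ∨ q3), ¬¬q4.
¬(q1 ∨ q3): α-rule — add ¬q1, ¬q3.
((¬q1 ∧ q1) → q5): β-rule — branch into ¬(¬q1 ∧ q1)  //  q5.
  branch 1 (add ¬(¬q1 ∧ q1)):
    ¬(q4 ↔ q2): β-rule — branch into q4, ¬q2  //  ¬q4, q2.
      branch 1.1 (add q4, ¬q2):
        ¬(¬q1 ∧ q1): β-rule — branch into ¬¬q1  //  ¬q1.
          branch 1.1.1 (add ¬¬q1):
            × closes — contains both q1 and ¬q1.
          branch 1.1.2 (add ¬q1):
            ○ open, literals {q1=false, q2=false, q3=false, q4=true}.
      branch 1.2 (add ¬q4, q2):
        × closes — contains both q4 and ¬q4.
  branch 2 (add q5):
    ¬(q4 ↔ q2): β-rule — branch into q4, ¬q2  //  ¬q4, q2.
      branch 2.1 (add q4, ¬q2):
        ○ open, literals {q1=false, q2=false, q3=false, q4=true, q5=true}.
      branch 2.2 (add ¬q4, q2):
        × closes — contains both q4 and ¬q4.
3 branches closed, 2 open.
An open branch gives a countermodel: q1=false, q2=false, q3=false, q4=true (unmentioned atoms arbitrary); the premises hold there but the conclusion fails.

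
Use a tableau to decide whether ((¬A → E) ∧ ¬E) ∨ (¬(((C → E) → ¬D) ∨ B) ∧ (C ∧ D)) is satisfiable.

Satisfiable

Initial set: {T (((¬A → E) ∧ ¬E) ∨ (¬(((C → E) → ¬D) ∨ B) ∧ (C ∧ D)))}.
T (((¬A → E) ∧ ¬E) ∨ (¬(((C → E) → ¬D) ∨ B) ∧ (C ∧ D))): β-rule — branch into T ((¬A → E) ∧ ¬E)  //  T (¬(((C → E) → ¬D) ∨ B) ∧ (C ∧ D)).
  branch 1 (add T ((¬A → E) ∧ ¬E)):
    T ((¬A → E) ∧ ¬E): α-rule — add T (¬A → E), T ¬E.
    T (¬A → E): β-rule — branch into F ¬A  //  T E.
      branch 1.1 (add F ¬A):
        ○ open, literals {A=true, E=false}.
      branch 1.2 (add T E):
        × closes — contains both E and ¬E.
  branch 2 (add T (¬(((C → E) → ¬D) ∨ B) ∧ (C ∧ D))):
    T (¬(((C → E) → ¬D) ∨ B) ∧ (C ∧ D)): α-rule — add T ¬(((C → E) → ¬D) ∨ B), T (C ∧ D).
    T ¬(((C → E) → ¬D) ∨ B): α-rule — add F ((C → E) → ¬D), F B.
    T (C ∧ D): α-rule — add T C, T D.
    F ((C → E) → ¬D): α-rule — add T (C → E), F ¬D.
    T (C → E): β-rule — branch into F C  //  T E.
      branch 2.1 (add F C):
        × closes — contains both C and ¬C.
      branch 2.2 (add T E):
        ○ open, literals {B=false, C=true, D=true, E=true}.
2 branches closed, 2 open.
An open branch gives a satisfying assignment: A=true, E=false.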